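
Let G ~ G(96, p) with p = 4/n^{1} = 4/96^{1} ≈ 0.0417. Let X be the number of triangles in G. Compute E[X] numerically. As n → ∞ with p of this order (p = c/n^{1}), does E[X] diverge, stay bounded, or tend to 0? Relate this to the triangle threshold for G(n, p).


Number of potential triangles: C(96, 3) = 142880.
Each occurs with probability p³ ≈ (0.0417)³ ≈ 7.23380e-05.
By linearity: E[X] = C(96, 3)·p³ ≈ 142880 · 7.23380e-05 ≈ 10.336.
Here α = 1, so p = 4/n is exactly at the triangle threshold p ~ 1/n. Asymptotically E[X] → c³/6 = 4³/6 = 32/3 ≈ 10.667, a bounded constant. In this regime the triangle count is asymptotically Poisson(c³/6).

E[X] ≈ 10.336; in regime p = Θ(1/n^{1}) E[X] stays bounded (at the triangle threshold p ~ 1/n).


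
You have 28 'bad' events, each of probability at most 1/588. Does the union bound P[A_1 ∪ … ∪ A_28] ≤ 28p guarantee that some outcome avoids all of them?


Union bound: P[∪_{i=1}^{28} A_i] ≤ Σ_i P[A_i] ≤ 28·p = 28·(1/588) = 1/21.
Numerically: 1/21 ≈ 0.048.
Is 1/21 < 1? YES.
Since P[∪ A_i] ≤ 1/21 < 1, the complement has P[∩ A_i^c] ≥ 1 − 1/21 = 20/21 > 0, so some outcome avoids every A_i.

28·p = 1/21 ≈ 0.048; existence CERTIFIED by the union bound.


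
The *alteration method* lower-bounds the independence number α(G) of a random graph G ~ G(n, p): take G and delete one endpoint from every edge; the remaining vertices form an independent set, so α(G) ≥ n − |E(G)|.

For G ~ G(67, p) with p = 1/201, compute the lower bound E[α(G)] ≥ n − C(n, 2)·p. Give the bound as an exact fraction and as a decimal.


E[|E(G)|] = C(67, 2)·p = 2211 · (1/201) = 11.
E[α(G)] ≥ n − E[|E(G)|] = 67 − 11 = 56.
Numerically: ≈ 56.000000.
(This is only a lower bound; the true E[α(G)] may be larger.)

E[α(G)] ≥ 56 ≈ 56.000000.


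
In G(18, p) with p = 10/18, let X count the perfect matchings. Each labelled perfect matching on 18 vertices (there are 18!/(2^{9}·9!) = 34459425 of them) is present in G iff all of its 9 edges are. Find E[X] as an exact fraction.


K_18 has 18!/(2^{9}·9!) = 34459425 labelled perfect matchings.
For each such perfect matching H, let X_H = 1 if all 9 edges of H are present in G. Then P[X_H = 1] = p^{9} = (5/9)^{9} = 1953125/387420489.
Summing the indicators: E[X] = Σ_H E[X_H] = 34459425 · p^{9} = 34459425 · 1953125/387420489 = 830908203125/4782969.
Numerically: E[X] ≈ 173722.

E[X] = 34459425 · (5/9)^{9} = 830908203125/4782969 ≈ 173722.


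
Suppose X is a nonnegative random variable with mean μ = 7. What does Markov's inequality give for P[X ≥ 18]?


μ = E[X] = 7, a = 18.
Markov: P[X ≥ 18] ≤ μ/a = (7)/18 = 7/18.
Numerically: ≈ 0.3889.
(Since a = 18 > μ = 7.0000, the bound 7/18 is < 1 and informative.)

P[X ≥ 18] ≤ 7/18 ≈ 0.3889.


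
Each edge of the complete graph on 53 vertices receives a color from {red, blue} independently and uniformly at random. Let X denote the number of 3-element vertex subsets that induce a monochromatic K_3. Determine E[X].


Let X = Σ_S X_S over the C(53, 3) = 23426 subsets S of size 3, where X_S = 1 if the K_3 on S is monochromatic.
For a fixed S, the K_3 on S has C(3, 2) = 3 edges. P[all 3 edges red] = (1/2)^3, and likewise for blue, so P[monochromatic] = 2·(1/2)^3 = 2^{1 − 3} = 1/4.
By linearity: E[X] = C(53, 3) · 2^{1 − 3} = 23426 · 1/4 = 11713/2.
Numerically: E[X] ≈ 5856.500000.

E[X] = C(53,3)·2^(1−C(3,2)) = 11713/2 ≈ 5856.500000.


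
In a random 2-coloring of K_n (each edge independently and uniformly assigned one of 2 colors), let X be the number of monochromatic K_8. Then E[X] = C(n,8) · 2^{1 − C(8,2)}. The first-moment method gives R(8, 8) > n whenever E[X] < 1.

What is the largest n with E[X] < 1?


We need C(n, 8) · 2^{1 − 28} < 1, i.e. C(n, 8) < 2^{28 − 1} = 134217728.
Check values of n near the boundary:
  n = 37: C(37, 8) = 38608020; 38608020 < 134217728? YES
  n = 38: C(38, 8) = 48903492; 48903492 < 134217728? YES
  n = 39: C(39, 8) = 61523748; 61523748 < 134217728? YES
  n = 40: C(40, 8) = 76904685; 76904685 < 134217728? YES
  n = 41: C(41, 8) = 95548245; 95548245 < 134217728? YES
  n = 42: C(42, 8) = 118030185; 118030185 < 134217728? YES
  n = 43: C(43, 8) = 145008513; 145008513 < 134217728? NO
The largest n with C(n, 8) < 134217728 is n = 42 (where E[X] = 118030185/134217728 ≈ 0.879393). Hence R(8, 8) > 42, i.e. R(8, 8) ≥ 43.

Largest n = 42; hence R(8, 8) > 42.


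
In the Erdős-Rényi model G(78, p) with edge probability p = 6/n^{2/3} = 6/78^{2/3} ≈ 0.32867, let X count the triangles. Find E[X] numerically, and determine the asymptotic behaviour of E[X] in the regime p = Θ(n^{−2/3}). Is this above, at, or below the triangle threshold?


Number of potential triangles: C(78, 3) = 76076.
Each occurs with probability p³ ≈ (0.32867)³ ≈ 3.5502959e-02.
By linearity: E[X] = C(78, 3)·p³ ≈ 76076 · 3.5502959e-02 ≈ 2700.92308.
Since α = 2/3 < 1, p = c/n^{2/3} ≫ 1/n is above the triangle threshold p ~ 1/n. Asymptotically E[X] ~ (c³/6)·n^{3(1−α)} = (6³/6)·n^{1} → ∞; triangles are abundant w.h.p.

E[X] ≈ 2700.92308; in regime p = Θ(1/n^{2/3}) E[X] diverges (above the triangle threshold p ~ 1/n).


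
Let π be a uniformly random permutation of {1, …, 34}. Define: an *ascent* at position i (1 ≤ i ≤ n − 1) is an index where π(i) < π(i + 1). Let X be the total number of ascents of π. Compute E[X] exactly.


Write X = Σ X_I over i = 1, …, 33, with X_I the indicator of one ascent.
There are 33 indicators.
For each fixed i, the pair (π(i), π(i+1)) is a uniformly random ordered pair of distinct values from {1, …, 34}; by symmetry P[π(i) < π(i+1)] = 1/2.
By linearity: E[X] = 33 · (1/2) = (34 − 1) · (1/2) = 33/2 ≈ 16.5000.

E[X] = 33/2 = 16.5000.


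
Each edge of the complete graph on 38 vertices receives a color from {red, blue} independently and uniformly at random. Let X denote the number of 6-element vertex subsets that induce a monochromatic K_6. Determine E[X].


Let X = Σ_S X_S over the C(38, 6) = 2760681 subsets S of size 6, where X_S = 1 if the K_6 on S is monochromatic.
For a fixed S, the K_6 on S has C(6, 2) = 15 edges. P[all 15 edges red] = (1/2)^15, and likewise for blue, so P[monochromatic] = 2·(1/2)^15 = 2^{1 − 15} = 1/16384.
Summing: E[X] = C(38, 6) · 2^{1 − 15} = 2760681 · 1/16384 = 2760681/16384.
Numerically: E[X] ≈ 168.49860.

E[X] = C(38,6)·2^(1−C(6,2)) = 2760681/16384 ≈ 168.49860.


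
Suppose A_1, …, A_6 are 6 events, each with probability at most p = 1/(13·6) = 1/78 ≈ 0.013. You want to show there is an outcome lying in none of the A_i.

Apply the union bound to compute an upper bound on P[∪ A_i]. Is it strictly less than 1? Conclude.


Union bound: P[∪_{i=1}^{6} A_i] ≤ Σ_i P[A_i] ≤ 6·p = 6·(1/78) = 1/13.
Numerically: 1/13 ≈ 0.077.
Is 1/13 < 1? YES.
Since P[∪ A_i] ≤ 1/13 < 1, the complement has P[∩ A_i^c] ≥ 1 − 1/13 = 12/13 > 0, so some outcome avoids every A_i.

6·p = 1/13 ≈ 0.077; existence CERTIFIED by the union bound.


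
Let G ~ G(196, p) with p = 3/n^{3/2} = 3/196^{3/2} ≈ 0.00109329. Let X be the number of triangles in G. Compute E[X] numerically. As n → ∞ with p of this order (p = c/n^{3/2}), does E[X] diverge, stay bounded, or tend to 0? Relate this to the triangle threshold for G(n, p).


Number of potential triangles: C(196, 3) = 1235780.
Each occurs with probability p³ ≈ (0.00109329)³ ≈ 1.30680697e-09.
By linearity: E[X] = C(196, 3)·p³ ≈ 1235780 · 1.30680697e-09 ≈ 0.001615.
Since α = 3/2 > 1, p = c/n^{3/2} = o(1/n) is below the triangle threshold p ~ 1/n. Asymptotically E[X] ~ (c³/6)·n^{3(1−α)} = (3³/6)·n^{-1.5} → 0, so by Markov's inequality G has no triangles w.h.p.

E[X] ≈ 0.001615; in regime p = Θ(1/n^{3/2}) E[X] tends to 0 (below the triangle threshold p ~ 1/n).


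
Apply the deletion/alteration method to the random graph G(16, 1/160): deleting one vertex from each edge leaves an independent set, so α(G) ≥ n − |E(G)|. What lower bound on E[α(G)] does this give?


E[|E(G)|] = C(16, 2)·p = 120 · (1/160) = 3/4.
E[α(G)] ≥ n − E[|E(G)|] = 16 − 3/4 = 61/4.
Numerically: ≈ 15.2500.
(This is only a lower bound; the true E[α(G)] may be larger.)

E[α(G)] ≥ 61/4 ≈ 15.2500.


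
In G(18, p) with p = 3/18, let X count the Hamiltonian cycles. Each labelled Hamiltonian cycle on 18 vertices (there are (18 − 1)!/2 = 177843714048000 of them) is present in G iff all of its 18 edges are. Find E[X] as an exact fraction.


K_18 has (18 − 1)!/2 = 177843714048000 labelled Hamiltonian cycles.
For each such Hamiltonian cycle H, let X_H = 1 if all 18 edges of H are present in G. Then P[X_H = 1] = p^{18} = (1/6)^{18} = 1/101559956668416.
By linearity of expectation: E[X] = Σ_H E[X_H] = 177843714048000 · p^{18} = 177843714048000 · 1/101559956668416 = 14889875/8503056.
Numerically: E[X] ≈ 1.7511.

E[X] = 177843714048000 · (1/6)^{18} = 14889875/8503056 ≈ 1.7511.


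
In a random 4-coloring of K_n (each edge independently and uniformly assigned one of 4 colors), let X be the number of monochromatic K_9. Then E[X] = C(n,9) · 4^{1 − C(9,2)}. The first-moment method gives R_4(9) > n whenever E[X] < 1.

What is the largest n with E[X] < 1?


We need C(n, 9) · 4^{1 − 36} < 1, i.e. C(n, 9) < 4^{36 − 1} = 1180591620717411303424.
Check values of n near the boundary:
  n = 912: C(912, 9) = 1156095740032081475120; 1156095740032081475120 < 1180591620717411303424? YES
  n = 913: C(913, 9) = 1167605542753639808390; 1167605542753639808390 < 1180591620717411303424? YES
  n = 914: C(914, 9) = 1179217089587653905932; 1179217089587653905932 < 1180591620717411303424? YES
  n = 915: C(915, 9) = 1190931166636537885130; 1190931166636537885130 < 1180591620717411303424? NO
  n = 916: C(916, 9) = 1202748565202942340440; 1202748565202942340440 < 1180591620717411303424? NO
  n = 917: C(917, 9) = 1214670081818390006810; 1214670081818390006810 < 1180591620717411303424? NO
The largest n with C(n, 9) < 1180591620717411303424 is n = 914 (where E[X] = 294804272396913476483/295147905179352825856 ≈ 0.999). Hence R_4(9) > 914, i.e. R_4(9) ≥ 915.

Largest n = 914; hence R_4(9) > 914.


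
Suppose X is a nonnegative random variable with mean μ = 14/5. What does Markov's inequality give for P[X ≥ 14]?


μ = E[X] = 14/5, a = 14.
Markov: P[X ≥ 14] ≤ μ/a = (14/5)/14 = 1/5.
Numerically: ≈ 0.2000.
(Since a = 14 > μ = 2.8000, the bound 1/5 is < 1 and informative.)

P[X ≥ 14] ≤ 1/5 ≈ 0.2000.


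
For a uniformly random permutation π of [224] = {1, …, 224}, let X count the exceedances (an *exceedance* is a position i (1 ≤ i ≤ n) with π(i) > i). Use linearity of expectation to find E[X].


Write X = Σ_{i=1}^{224} X_i, where X_i = 1_{π(i) > i}.
For each fixed i, π(i) is uniform over {1, …, 224} (marginal of a uniform permutation), so P[π(i) > i] = (n − i)/n. Summing: Σ_{i=1}^{224} (n − i)/n = (0 + 1 + … + 223)/224 = 224(224 − 1)/(2·224) = (224 − 1)/2.
Hence E[X] = Σ_{i=1}^{224} (224 − i)/224 = 223/2 ≈ 111.5000.

E[X] = 223/2 = 111.5000.


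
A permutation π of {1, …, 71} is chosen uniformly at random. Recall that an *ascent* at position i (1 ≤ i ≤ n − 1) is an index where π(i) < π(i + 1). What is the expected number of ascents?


Write X = Σ X_I over i = 1, …, 70, with X_I the indicator of one ascent.
There are 70 indicators.
For each fixed i, the pair (π(i), π(i+1)) is a uniformly random ordered pair of distinct values from {1, …, 71}; by symmetry P[π(i) < π(i+1)] = 1/2.
By linearity: E[X] = 70 · (1/2) = (71 − 1) · (1/2) = 35 ≈ 35.00000.

E[X] = 35 = 35.00000.


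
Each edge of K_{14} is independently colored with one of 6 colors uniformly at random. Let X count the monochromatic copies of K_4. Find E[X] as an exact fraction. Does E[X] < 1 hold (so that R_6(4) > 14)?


E[X] = C(14, 4) · 6^{1 − 6} = 1001 · 6^{−5} = 1001/7776.
As a reduced fraction: E[X] = 1001/7776 ≈ 0.1287294.
Is E[X] < 1? YES.
Since E[X] < 1, there exists a 6-coloring of K_{14} with no monochromatic K_4; hence R_6(4) > 14.

E[X] = 1001/7776 ≈ 0.1287294; E[X] < 1, so R_6(4) > 14.


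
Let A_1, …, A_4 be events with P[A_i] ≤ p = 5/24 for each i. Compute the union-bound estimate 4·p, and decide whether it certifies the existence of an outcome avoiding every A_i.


Union bound: P[∪_{i=1}^{4} A_i] ≤ Σ_i P[A_i] ≤ 4·p = 4·(5/24) = 5/6.
Numerically: 5/6 ≈ 0.8333333.
Is 5/6 < 1? YES.
Since P[∪ A_i] ≤ 5/6 < 1, the complement has P[∩ A_i^c] ≥ 1 − 5/6 = 1/6 > 0, so some outcome avoids every A_i.

4·p = 5/6 ≈ 0.8333333; existence CERTIFIED by the union bound.


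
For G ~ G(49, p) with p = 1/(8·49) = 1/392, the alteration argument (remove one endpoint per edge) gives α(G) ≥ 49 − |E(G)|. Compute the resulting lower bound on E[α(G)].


E[|E(G)|] = C(49, 2)·p = 1176 · (1/392) = 3.
E[α(G)] ≥ n − E[|E(G)|] = 49 − 3 = 46.
Numerically: ≈ 46.0000.
(This is only a lower bound; the true E[α(G)] may be larger.)

E[α(G)] ≥ 46 ≈ 46.0000.


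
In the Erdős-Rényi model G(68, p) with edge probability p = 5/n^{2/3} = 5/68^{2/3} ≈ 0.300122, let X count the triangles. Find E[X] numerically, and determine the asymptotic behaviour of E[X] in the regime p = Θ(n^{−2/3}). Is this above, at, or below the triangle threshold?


Number of potential triangles: C(68, 3) = 50116.
Each occurs with probability p³ ≈ (0.300122)³ ≈ 2.70328720e-02.
By linearity: E[X] = C(68, 3)·p³ ≈ 50116 · 2.70328720e-02 ≈ 1354.779412.
Since α = 2/3 < 1, p = c/n^{2/3} ≫ 1/n is above the triangle threshold p ~ 1/n. Asymptotically E[X] ~ (c³/6)·n^{3(1−α)} = (5³/6)·n^{1} → ∞; triangles are abundant w.h.p.

E[X] ≈ 1354.779412; in regime p = Θ(1/n^{2/3}) E[X] diverges (above the triangle threshold p ~ 1/n).


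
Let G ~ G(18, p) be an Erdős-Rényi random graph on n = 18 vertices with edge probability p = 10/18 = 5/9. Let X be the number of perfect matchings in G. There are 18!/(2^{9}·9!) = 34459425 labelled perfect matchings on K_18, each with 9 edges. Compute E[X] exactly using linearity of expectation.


K_18 has 18!/(2^{9}·9!) = 34459425 labelled perfect matchings.
For each such perfect matching H, let X_H = 1 if all 9 edges of H are present in G. Then P[X_H = 1] = p^{9} = (5/9)^{9} = 1953125/387420489.
Summing the indicators: E[X] = Σ_H E[X_H] = 34459425 · p^{9} = 34459425 · 1953125/387420489 = 830908203125/4782969.
Numerically: E[X] ≈ 1.737e+05.

E[X] = 34459425 · (5/9)^{9} = 830908203125/4782969 ≈ 1.737e+05.


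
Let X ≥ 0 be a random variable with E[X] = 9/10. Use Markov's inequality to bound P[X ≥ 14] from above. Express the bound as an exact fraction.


μ = E[X] = 9/10, a = 14.
Markov: P[X ≥ 14] ≤ μ/a = (9/10)/14 = 9/140.
Numerically: ≈ 0.064.
(Since a = 14 > μ = 0.900, the bound 9/140 is < 1 and informative.)

P[X ≥ 14] ≤ 9/140 ≈ 0.064.


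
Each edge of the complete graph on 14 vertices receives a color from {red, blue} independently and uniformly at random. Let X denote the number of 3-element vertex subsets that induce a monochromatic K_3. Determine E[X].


Let X = Σ_S X_S over the C(14, 3) = 364 subsets S of size 3, where X_S = 1 if the K_3 on S is monochromatic.
For a fixed S, the K_3 on S has C(3, 2) = 3 edges. P[all 3 edges red] = (1/2)^3, and likewise for blue, so P[monochromatic] = 2·(1/2)^3 = 2^{1 − 3} = 1/4.
By linearity of expectation: E[X] = C(14, 3) · 2^{1 − 3} = 364 · 1/4 = 91.
Numerically: E[X] ≈ 91.00000.

E[X] = C(14,3)·2^(1−C(3,2)) = 91 ≈ 91.00000.


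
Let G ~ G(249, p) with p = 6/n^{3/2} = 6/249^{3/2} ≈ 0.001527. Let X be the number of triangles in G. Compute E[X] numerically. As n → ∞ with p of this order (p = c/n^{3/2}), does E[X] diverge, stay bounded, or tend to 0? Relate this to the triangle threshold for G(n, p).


Number of potential triangles: C(249, 3) = 2542124.
Each occurs with probability p³ ≈ (0.001527)³ ≈ 3.560875e-09.
By linearity: E[X] = C(249, 3)·p³ ≈ 2542124 · 3.560875e-09 ≈ 0.0091.
Since α = 3/2 > 1, p = c/n^{3/2} = o(1/n) is below the triangle threshold p ~ 1/n. Asymptotically E[X] ~ (c³/6)·n^{3(1−α)} = (6³/6)·n^{-1.5} → 0, so by Markov's inequality G has no triangles w.h.p.

E[X] ≈ 0.0091; in regime p = Θ(1/n^{3/2}) E[X] tends to 0 (below the triangle threshold p ~ 1/n).


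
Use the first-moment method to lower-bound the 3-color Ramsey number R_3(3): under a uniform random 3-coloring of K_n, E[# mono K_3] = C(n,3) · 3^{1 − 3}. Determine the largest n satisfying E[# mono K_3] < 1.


We need C(n, 3) · 3^{1 − 3} < 1, i.e. C(n, 3) < 3^{3 − 1} = 9.
Check values of n near the boundary:
  n = 3: C(3, 3) = 1; 1 < 9? YES
  n = 4: C(4, 3) = 4; 4 < 9? YES
  n = 5: C(5, 3) = 10; 10 < 9? NO
The largest n with C(n, 3) < 9 is n = 4 (where E[X] = 4/9 ≈ 0.44444). Hence R_3(3) > 4, i.e. R_3(3) ≥ 5.

Largest n = 4; hence R_3(3) > 4.


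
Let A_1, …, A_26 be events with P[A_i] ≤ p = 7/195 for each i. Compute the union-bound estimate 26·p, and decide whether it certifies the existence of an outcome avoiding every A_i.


Union bound: P[∪_{i=1}^{26} A_i] ≤ Σ_i P[A_i] ≤ 26·p = 26·(7/195) = 14/15.
Numerically: 14/15 ≈ 0.9333333.
Is 14/15 < 1? YES.
Since P[∪ A_i] ≤ 14/15 < 1, the complement has P[∩ A_i^c] ≥ 1 − 14/15 = 1/15 > 0, so some outcome avoids every A_i.

26·p = 14/15 ≈ 0.9333333; existence CERTIFIED by the union bound.


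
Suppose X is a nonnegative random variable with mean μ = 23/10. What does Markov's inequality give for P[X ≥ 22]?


μ = E[X] = 23/10, a = 22.
Markov: P[X ≥ 22] ≤ μ/a = (23/10)/22 = 23/220.
Numerically: ≈ 0.104545.
(Since a = 22 > μ = 2.300000, the bound 23/220 is < 1 and informative.)

P[X ≥ 22] ≤ 23/220 ≈ 0.104545.


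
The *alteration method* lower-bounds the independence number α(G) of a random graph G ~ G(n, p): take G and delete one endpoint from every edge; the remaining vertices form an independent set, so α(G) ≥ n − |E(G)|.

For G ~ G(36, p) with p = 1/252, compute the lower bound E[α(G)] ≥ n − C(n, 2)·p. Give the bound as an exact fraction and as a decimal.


E[|E(G)|] = C(36, 2)·p = 630 · (1/252) = 5/2.
E[α(G)] ≥ n − E[|E(G)|] = 36 − 5/2 = 67/2.
Numerically: ≈ 33.500.
(This is only a lower bound; the true E[α(G)] may be larger.)

E[α(G)] ≥ 67/2 ≈ 33.500.


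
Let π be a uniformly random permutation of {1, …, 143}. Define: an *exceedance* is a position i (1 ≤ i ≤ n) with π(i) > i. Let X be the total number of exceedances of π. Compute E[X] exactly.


Write X = Σ_{i=1}^{143} X_i, where X_i = 1_{π(i) > i}.
For each fixed i, π(i) is uniform over {1, …, 143} (marginal of a uniform permutation), so P[π(i) > i] = (n − i)/n. Summing: Σ_{i=1}^{143} (n − i)/n = (0 + 1 + … + 142)/143 = 143(143 − 1)/(2·143) = (143 − 1)/2.
Hence E[X] = Σ_{i=1}^{143} (143 − i)/143 = 71 ≈ 71.000000.

E[X] = 71 = 71.000000.


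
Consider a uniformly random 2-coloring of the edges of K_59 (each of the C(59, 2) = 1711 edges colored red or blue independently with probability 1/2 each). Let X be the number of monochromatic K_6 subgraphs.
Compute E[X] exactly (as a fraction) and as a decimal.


Let X = Σ_S X_S over the C(59, 6) = 45057474 subsets S of size 6, where X_S = 1 if the K_6 on S is monochromatic.
For a fixed S, the K_6 on S has C(6, 2) = 15 edges. P[all 15 edges red] = (1/2)^15, and likewise for blue, so P[monochromatic] = 2·(1/2)^15 = 2^{1 − 15} = 1/16384.
By linearity of expectation: E[X] = C(59, 6) · 2^{1 − 15} = 45057474 · 1/16384 = 22528737/8192.
Numerically: E[X] ≈ 2750.08997.

E[X] = C(59,6)·2^(1−C(6,2)) = 22528737/8192 ≈ 2750.08997.


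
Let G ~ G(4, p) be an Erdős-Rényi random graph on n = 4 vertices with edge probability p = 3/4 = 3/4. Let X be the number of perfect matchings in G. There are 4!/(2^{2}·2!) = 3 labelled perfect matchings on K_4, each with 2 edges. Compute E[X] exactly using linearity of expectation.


K_4 has 4!/(2^{2}·2!) = 3 labelled perfect matchings.
For each such perfect matching H, let X_H = 1 if all 2 edges of H are present in G. Then P[X_H = 1] = p^{2} = (3/4)^{2} = 9/16.
By linearity: E[X] = Σ_H E[X_H] = 3 · p^{2} = 3 · 9/16 = 27/16.
Numerically: E[X] ≈ 1.688.

E[X] = 3 · (3/4)^{2} = 27/16 ≈ 1.688.


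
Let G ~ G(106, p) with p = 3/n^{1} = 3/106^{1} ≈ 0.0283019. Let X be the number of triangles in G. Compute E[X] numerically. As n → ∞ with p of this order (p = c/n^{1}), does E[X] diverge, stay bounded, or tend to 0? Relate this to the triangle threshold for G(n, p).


Number of potential triangles: C(106, 3) = 192920.
Each occurs with probability p³ ≈ (0.0283019)³ ≈ 2.26697206e-05.
By linearity: E[X] = C(106, 3)·p³ ≈ 192920 · 2.26697206e-05 ≈ 4.373443.
Here α = 1, so p = 3/n is exactly at the triangle threshold p ~ 1/n. Asymptotically E[X] → c³/6 = 3³/6 = 9/2 ≈ 4.500000, a bounded constant. In this regime the triangle count is asymptotically Poisson(c³/6).

E[X] ≈ 4.373443; in regime p = Θ(1/n^{1}) E[X] stays bounded (at the triangle threshold p ~ 1/n).


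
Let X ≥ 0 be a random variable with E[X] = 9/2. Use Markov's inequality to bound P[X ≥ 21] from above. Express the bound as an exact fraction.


μ = E[X] = 9/2, a = 21.
Markov: P[X ≥ 21] ≤ μ/a = (9/2)/21 = 3/14.
Numerically: ≈ 0.2143.
(Since a = 21 > μ = 4.5000, the bound 3/14 is < 1 and informative.)

P[X ≥ 21] ≤ 3/14 ≈ 0.2143.


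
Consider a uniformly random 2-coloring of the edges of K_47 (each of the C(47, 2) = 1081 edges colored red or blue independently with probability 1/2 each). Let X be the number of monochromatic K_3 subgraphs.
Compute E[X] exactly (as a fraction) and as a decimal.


Let X = Σ_S X_S over the C(47, 3) = 16215 subsets S of size 3, where X_S = 1 if the K_3 on S is monochromatic.
For a fixed S, the K_3 on S has C(3, 2) = 3 edges. P[all 3 edges red] = (1/2)^3, and likewise for blue, so P[monochromatic] = 2·(1/2)^3 = 2^{1 − 3} = 1/4.
By linearity of expectation: E[X] = C(47, 3) · 2^{1 − 3} = 16215 · 1/4 = 16215/4.
Numerically: E[X] ≈ 4053.750000.

E[X] = C(47,3)·2^(1−C(3,2)) = 16215/4 ≈ 4053.750000.


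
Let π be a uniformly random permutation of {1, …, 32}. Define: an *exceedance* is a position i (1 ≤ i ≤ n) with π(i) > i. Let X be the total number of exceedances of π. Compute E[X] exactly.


Write X = Σ_{i=1}^{32} X_i, where X_i = 1_{π(i) > i}.
For each fixed i, π(i) is uniform over {1, …, 32} (marginal of a uniform permutation), so P[π(i) > i] = (n − i)/n. Summing: Σ_{i=1}^{32} (n − i)/n = (0 + 1 + … + 31)/32 = 32(32 − 1)/(2·32) = (32 − 1)/2.
Hence E[X] = Σ_{i=1}^{32} (32 − i)/32 = 31/2 ≈ 15.5000.

E[X] = 31/2 = 15.5000.


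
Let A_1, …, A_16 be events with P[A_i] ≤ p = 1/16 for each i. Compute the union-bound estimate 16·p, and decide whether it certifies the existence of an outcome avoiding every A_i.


Union bound: P[∪_{i=1}^{16} A_i] ≤ Σ_i P[A_i] ≤ 16·p = 16·(1/16) = 1.
Numerically: 1 ≈ 1.0000000.
Is 1 < 1? NO.
Since the bound 1 is ≥ 1, the union bound is uninformative here; it does NOT by itself certify existence.

16·p = 1 ≈ 1.0000000; existence NOT certified by the union bound.


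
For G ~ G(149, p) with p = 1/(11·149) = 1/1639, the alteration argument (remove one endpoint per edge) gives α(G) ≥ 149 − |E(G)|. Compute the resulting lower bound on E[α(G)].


E[|E(G)|] = C(149, 2)·p = 11026 · (1/1639) = 74/11.
E[α(G)] ≥ n − E[|E(G)|] = 149 − 74/11 = 1565/11.
Numerically: ≈ 142.27273.
(This is only a lower bound; the true E[α(G)] may be larger.)

E[α(G)] ≥ 1565/11 ≈ 142.27273.


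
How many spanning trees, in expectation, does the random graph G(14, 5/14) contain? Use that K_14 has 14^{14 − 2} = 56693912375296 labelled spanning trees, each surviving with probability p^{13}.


K_14 has 14^{14 − 2} = 56693912375296 labelled spanning trees.
For each such spanning tree H, let X_H = 1 if all 13 edges of H are present in G. Then P[X_H = 1] = p^{13} = (5/14)^{13} = 1220703125/793714773254144.
By linearity of expectation: E[X] = Σ_H E[X_H] = 56693912375296 · p^{13} = 56693912375296 · 1220703125/793714773254144 = 1220703125/14.
Numerically: E[X] ≈ 8.72e+07.

E[X] = 56693912375296 · (5/14)^{13} = 1220703125/14 ≈ 8.72e+07.


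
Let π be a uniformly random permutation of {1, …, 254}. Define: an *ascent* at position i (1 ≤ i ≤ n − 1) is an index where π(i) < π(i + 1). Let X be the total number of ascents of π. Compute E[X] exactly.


Write X = Σ X_I over i = 1, …, 253, with X_I the indicator of one ascent.
There are 253 indicators.
For each fixed i, the pair (π(i), π(i+1)) is a uniformly random ordered pair of distinct values from {1, …, 254}; by symmetry P[π(i) < π(i+1)] = 1/2.
By linearity: E[X] = 253 · (1/2) = (254 − 1) · (1/2) = 253/2 ≈ 126.500000.

E[X] = 253/2 = 126.500000.


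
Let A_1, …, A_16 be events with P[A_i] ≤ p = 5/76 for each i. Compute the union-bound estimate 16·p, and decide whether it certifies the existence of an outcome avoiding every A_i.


Union bound: P[∪_{i=1}^{16} A_i] ≤ Σ_i P[A_i] ≤ 16·p = 16·(5/76) = 20/19.
Numerically: 20/19 ≈ 1.0526.
Is 20/19 < 1? NO.
Since the bound 20/19 is ≥ 1, the union bound is uninformative here; it does NOT by itself certify existence.

16·p = 20/19 ≈ 1.0526; existence NOT certified by the union bound.


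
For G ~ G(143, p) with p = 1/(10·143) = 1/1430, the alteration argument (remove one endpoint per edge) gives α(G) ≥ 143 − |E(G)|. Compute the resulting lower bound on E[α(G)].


E[|E(G)|] = C(143, 2)·p = 10153 · (1/1430) = 71/10.
E[α(G)] ≥ n − E[|E(G)|] = 143 − 71/10 = 1359/10.
Numerically: ≈ 135.90000.
(This is only a lower bound; the true E[α(G)] may be larger.)

E[α(G)] ≥ 1359/10 ≈ 135.90000.


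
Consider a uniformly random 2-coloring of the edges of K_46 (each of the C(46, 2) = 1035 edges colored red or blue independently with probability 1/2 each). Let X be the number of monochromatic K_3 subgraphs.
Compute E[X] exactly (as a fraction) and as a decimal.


Let X = Σ_S X_S over the C(46, 3) = 15180 subsets S of size 3, where X_S = 1 if the K_3 on S is monochromatic.
For a fixed S, the K_3 on S has C(3, 2) = 3 edges. P[all 3 edges red] = (1/2)^3, and likewise for blue, so P[monochromatic] = 2·(1/2)^3 = 2^{1 − 3} = 1/4.
By linearity of expectation: E[X] = C(46, 3) · 2^{1 − 3} = 15180 · 1/4 = 3795.
Numerically: E[X] ≈ 3795.000.

E[X] = C(46,3)·2^(1−C(3,2)) = 3795 ≈ 3795.000.


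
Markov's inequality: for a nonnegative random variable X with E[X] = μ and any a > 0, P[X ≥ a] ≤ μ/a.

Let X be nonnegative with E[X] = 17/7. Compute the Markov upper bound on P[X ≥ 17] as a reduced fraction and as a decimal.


μ = E[X] = 17/7, a = 17.
Markov: P[X ≥ 17] ≤ μ/a = (17/7)/17 = 1/7.
Numerically: ≈ 0.1429.
(Since a = 17 > μ = 2.4286, the bound 1/7 is < 1 and informative.)

P[X ≥ 17] ≤ 1/7 ≈ 0.1429.


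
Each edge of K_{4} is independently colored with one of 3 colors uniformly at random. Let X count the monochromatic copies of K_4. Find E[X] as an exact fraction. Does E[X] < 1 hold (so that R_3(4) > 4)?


E[X] = C(4, 4) · 3^{1 − 6} = 1 · 3^{−5} = 1/243.
As a reduced fraction: E[X] = 1/243 ≈ 0.004115.
Is E[X] < 1? YES.
Since E[X] < 1, there exists a 3-coloring of K_{4} with no monochromatic K_4; hence R_3(4) > 4.

E[X] = 1/243 ≈ 0.004115; E[X] < 1, so R_3(4) > 4.


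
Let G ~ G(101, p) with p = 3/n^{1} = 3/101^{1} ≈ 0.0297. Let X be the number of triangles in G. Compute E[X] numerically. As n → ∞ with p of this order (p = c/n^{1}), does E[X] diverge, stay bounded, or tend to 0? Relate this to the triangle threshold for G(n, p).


Number of potential triangles: C(101, 3) = 166650.
Each occurs with probability p³ ≈ (0.0297)³ ≈ 2.620593e-05.
By linearity: E[X] = C(101, 3)·p³ ≈ 166650 · 2.620593e-05 ≈ 4.3672.
Here α = 1, so p = 3/n is exactly at the triangle threshold p ~ 1/n. Asymptotically E[X] → c³/6 = 3³/6 = 9/2 ≈ 4.5000, a bounded constant. In this regime the triangle count is asymptotically Poisson(c³/6).

E[X] ≈ 4.3672; in regime p = Θ(1/n^{1}) E[X] stays bounded (at the triangle threshold p ~ 1/n).


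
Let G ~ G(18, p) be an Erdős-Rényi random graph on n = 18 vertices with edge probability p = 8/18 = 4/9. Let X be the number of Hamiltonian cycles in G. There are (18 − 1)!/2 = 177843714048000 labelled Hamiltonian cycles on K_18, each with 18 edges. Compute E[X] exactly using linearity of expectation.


K_18 has (18 − 1)!/2 = 177843714048000 labelled Hamiltonian cycles.
For each such Hamiltonian cycle H, let X_H = 1 if all 18 edges of H are present in G. Then P[X_H = 1] = p^{18} = (4/9)^{18} = 68719476736/150094635296999121.
By linearity: E[X] = Σ_H E[X_H] = 177843714048000 · p^{18} = 177843714048000 · 68719476736/150094635296999121 = 16764508875398316032000/205891132094649.
Numerically: E[X] ≈ 8.14241e+07.

E[X] = 177843714048000 · (4/9)^{18} = 16764508875398316032000/205891132094649 ≈ 8.14241e+07.


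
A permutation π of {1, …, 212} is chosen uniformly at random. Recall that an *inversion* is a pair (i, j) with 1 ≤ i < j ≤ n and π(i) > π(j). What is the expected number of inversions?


Write X = Σ X_I over the C(212, 2) = 22366 pairs i < j, with X_I the indicator of one inversion.
There are 22366 indicators.
For each fixed pair i < j, the values π(i) and π(j) are two distinct elements of {1, …, 212} in uniformly random order; by symmetry P[π(i) > π(j)] = 1/2.
By linearity: E[X] = 22366 · (1/2) = C(212, 2) · (1/2) = 22366/2 = 11183 ≈ 11183.000000.

E[X] = 11183 = 11183.000000.


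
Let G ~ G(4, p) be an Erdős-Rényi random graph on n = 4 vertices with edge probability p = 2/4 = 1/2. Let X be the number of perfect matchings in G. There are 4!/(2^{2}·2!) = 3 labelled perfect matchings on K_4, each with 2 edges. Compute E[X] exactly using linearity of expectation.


K_4 has 4!/(2^{2}·2!) = 3 labelled perfect matchings.
For each such perfect matching H, let X_H = 1 if all 2 edges of H are present in G. Then P[X_H = 1] = p^{2} = (1/2)^{2} = 1/4.
Summing the indicators: E[X] = Σ_H E[X_H] = 3 · p^{2} = 3 · 1/4 = 3/4.
Numerically: E[X] ≈ 0.75.

E[X] = 3 · (1/2)^{2} = 3/4 ≈ 0.75.


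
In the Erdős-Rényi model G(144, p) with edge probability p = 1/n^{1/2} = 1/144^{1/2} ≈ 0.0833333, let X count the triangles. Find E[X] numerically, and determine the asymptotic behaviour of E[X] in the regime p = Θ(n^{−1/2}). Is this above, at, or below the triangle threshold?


Number of potential triangles: C(144, 3) = 487344.
Each occurs with probability p³ ≈ (0.0833333)³ ≈ 5.78703704e-04.
By linearity: E[X] = C(144, 3)·p³ ≈ 487344 · 5.78703704e-04 ≈ 282.027778.
Since α = 1/2 < 1, p = c/n^{1/2} ≫ 1/n is above the triangle threshold p ~ 1/n. Asymptotically E[X] ~ (c³/6)·n^{3(1−α)} = (1³/6)·n^{1.5} → ∞; triangles are abundant w.h.p.

E[X] ≈ 282.027778; in regime p = Θ(1/n^{1/2}) E[X] diverges (above the triangle threshold p ~ 1/n).


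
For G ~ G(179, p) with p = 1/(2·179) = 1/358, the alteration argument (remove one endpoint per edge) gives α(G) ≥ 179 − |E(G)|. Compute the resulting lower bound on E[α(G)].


E[|E(G)|] = C(179, 2)·p = 15931 · (1/358) = 89/2.
E[α(G)] ≥ n − E[|E(G)|] = 179 − 89/2 = 269/2.
Numerically: ≈ 134.5000.
(This is only a lower bound; the true E[α(G)] may be larger.)

E[α(G)] ≥ 269/2 ≈ 134.5000.


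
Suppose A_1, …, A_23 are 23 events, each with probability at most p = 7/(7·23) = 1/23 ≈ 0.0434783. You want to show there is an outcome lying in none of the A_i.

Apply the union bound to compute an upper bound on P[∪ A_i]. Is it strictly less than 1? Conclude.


Union bound: P[∪_{i=1}^{23} A_i] ≤ Σ_i P[A_i] ≤ 23·p = 23·(1/23) = 1.
Numerically: 1 ≈ 1.0000000.
Is 1 < 1? NO.
Since the bound 1 is ≥ 1, the union bound is uninformative here; it does NOT by itself certify existence.

23·p = 1 ≈ 1.0000000; existence NOT certified by the union bound.


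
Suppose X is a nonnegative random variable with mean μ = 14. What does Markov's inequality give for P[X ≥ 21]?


μ = E[X] = 14, a = 21.
Markov: P[X ≥ 21] ≤ μ/a = (14)/21 = 2/3.
Numerically: ≈ 0.667.
(Since a = 21 > μ = 14.000, the bound 2/3 is < 1 and informative.)

P[X ≥ 21] ≤ 2/3 ≈ 0.667.


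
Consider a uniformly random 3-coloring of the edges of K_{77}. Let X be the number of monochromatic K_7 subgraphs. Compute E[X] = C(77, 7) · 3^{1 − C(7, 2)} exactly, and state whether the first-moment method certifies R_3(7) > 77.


E[X] = C(77, 7) · 3^{1 − 21} = 2404808340 · 3^{−20} = 2404808340/3486784401.
As a reduced fraction: E[X] = 801602780/1162261467 ≈ 0.6896923.
Is E[X] < 1? YES.
Since E[X] < 1, there exists a 3-coloring of K_{77} with no monochromatic K_7; hence R_3(7) > 77.

E[X] = 801602780/1162261467 ≈ 0.6896923; E[X] < 1, so R_3(7) > 77.


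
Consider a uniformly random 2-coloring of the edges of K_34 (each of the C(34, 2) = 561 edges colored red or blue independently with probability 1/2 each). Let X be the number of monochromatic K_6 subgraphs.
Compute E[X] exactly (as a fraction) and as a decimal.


Let X = Σ_S X_S over the C(34, 6) = 1344904 subsets S of size 6, where X_S = 1 if the K_6 on S is monochromatic.
For a fixed S, the K_6 on S has C(6, 2) = 15 edges. P[all 15 edges red] = (1/2)^15, and likewise for blue, so P[monochromatic] = 2·(1/2)^15 = 2^{1 − 15} = 1/16384.
Summing: E[X] = C(34, 6) · 2^{1 − 15} = 1344904 · 1/16384 = 168113/2048.
Numerically: E[X] ≈ 82.08643.

E[X] = C(34,6)·2^(1−C(6,2)) = 168113/2048 ≈ 82.08643.


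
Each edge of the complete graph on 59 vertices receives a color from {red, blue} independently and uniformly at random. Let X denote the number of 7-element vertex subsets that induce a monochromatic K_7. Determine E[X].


Let X = Σ_S X_S over the C(59, 7) = 341149446 subsets S of size 7, where X_S = 1 if the K_7 on S is monochromatic.
For a fixed S, the K_7 on S has C(7, 2) = 21 edges. P[all 21 edges red] = (1/2)^21, and likewise for blue, so P[monochromatic] = 2·(1/2)^21 = 2^{1 − 21} = 1/1048576.
By linearity: E[X] = C(59, 7) · 2^{1 − 21} = 341149446 · 1/1048576 = 170574723/524288.
Numerically: E[X] ≈ 325.34546.

E[X] = C(59,7)·2^(1−C(7,2)) = 170574723/524288 ≈ 325.34546.


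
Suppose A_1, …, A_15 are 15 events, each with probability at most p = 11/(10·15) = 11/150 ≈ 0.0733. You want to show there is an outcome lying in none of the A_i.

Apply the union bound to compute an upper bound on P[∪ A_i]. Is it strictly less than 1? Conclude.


Union bound: P[∪_{i=1}^{15} A_i] ≤ Σ_i P[A_i] ≤ 15·p = 15·(11/150) = 11/10.
Numerically: 11/10 ≈ 1.1000.
Is 11/10 < 1? NO.
Since the bound 11/10 is ≥ 1, the union bound is uninformative here; it does NOT by itself certify existence.

15·p = 11/10 ≈ 1.1000; existence NOT certified by the union bound.


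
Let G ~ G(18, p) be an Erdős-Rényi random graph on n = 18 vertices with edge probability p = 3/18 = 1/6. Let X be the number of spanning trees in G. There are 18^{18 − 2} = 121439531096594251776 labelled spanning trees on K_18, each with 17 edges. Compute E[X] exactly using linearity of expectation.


K_18 has 18^{18 − 2} = 121439531096594251776 labelled spanning trees.
For each such spanning tree H, let X_H = 1 if all 17 edges of H are present in G. Then P[X_H = 1] = p^{17} = (1/6)^{17} = 1/16926659444736.
By linearity of expectation: E[X] = Σ_H E[X_H] = 121439531096594251776 · p^{17} = 121439531096594251776 · 1/16926659444736 = 14348907/2.
Numerically: E[X] ≈ 7.17e+06.

E[X] = 121439531096594251776 · (1/6)^{17} = 14348907/2 ≈ 7.17e+06.


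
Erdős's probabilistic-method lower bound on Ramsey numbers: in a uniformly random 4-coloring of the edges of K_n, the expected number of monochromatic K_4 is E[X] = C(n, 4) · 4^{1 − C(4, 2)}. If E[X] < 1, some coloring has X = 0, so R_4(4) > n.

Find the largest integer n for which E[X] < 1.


We need C(n, 4) · 4^{1 − 6} < 1, i.e. C(n, 4) < 4^{6 − 1} = 1024.
Check values of n near the boundary:
  n = 11: C(11, 4) = 330; 330 < 1024? YES
  n = 12: C(12, 4) = 495; 495 < 1024? YES
  n = 13: C(13, 4) = 715; 715 < 1024? YES
  n = 14: C(14, 4) = 1001; 1001 < 1024? YES
  n = 15: C(15, 4) = 1365; 1365 < 1024? NO
  n = 16: C(16, 4) = 1820; 1820 < 1024? NO
  n = 17: C(17, 4) = 2380; 2380 < 1024? NO
The largest n with C(n, 4) < 1024 is n = 14 (where E[X] = 1001/1024 ≈ 0.9775391). Hence R_4(4) > 14, i.e. R_4(4) ≥ 15.

Largest n = 14; hence R_4(4) > 14.


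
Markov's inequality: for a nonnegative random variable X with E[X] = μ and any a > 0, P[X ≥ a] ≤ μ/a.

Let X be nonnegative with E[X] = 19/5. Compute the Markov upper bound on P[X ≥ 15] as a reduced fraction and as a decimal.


μ = E[X] = 19/5, a = 15.
Markov: P[X ≥ 15] ≤ μ/a = (19/5)/15 = 19/75.
Numerically: ≈ 0.2533.
(Since a = 15 > μ = 3.8000, the bound 19/75 is < 1 and informative.)

P[X ≥ 15] ≤ 19/75 ≈ 0.2533.


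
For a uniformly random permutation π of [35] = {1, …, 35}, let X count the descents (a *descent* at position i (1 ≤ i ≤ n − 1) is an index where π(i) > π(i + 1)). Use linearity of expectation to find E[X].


Write X = Σ X_I over i = 1, …, 34, with X_I the indicator of one descent.
There are 34 indicators.
For each fixed i, the pair (π(i), π(i+1)) is a uniformly random ordered pair of distinct values from {1, …, 35}; by symmetry P[π(i) > π(i+1)] = 1/2.
By linearity: E[X] = 34 · (1/2) = (35 − 1) · (1/2) = 17 ≈ 17.000.

E[X] = 17 = 17.000.


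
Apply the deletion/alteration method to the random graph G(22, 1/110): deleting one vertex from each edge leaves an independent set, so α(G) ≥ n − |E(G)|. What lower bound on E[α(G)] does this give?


E[|E(G)|] = C(22, 2)·p = 231 · (1/110) = 21/10.
E[α(G)] ≥ n − E[|E(G)|] = 22 − 21/10 = 199/10.
Numerically: ≈ 19.900000.
(This is only a lower bound; the true E[α(G)] may be larger.)

E[α(G)] ≥ 199/10 ≈ 19.900000.


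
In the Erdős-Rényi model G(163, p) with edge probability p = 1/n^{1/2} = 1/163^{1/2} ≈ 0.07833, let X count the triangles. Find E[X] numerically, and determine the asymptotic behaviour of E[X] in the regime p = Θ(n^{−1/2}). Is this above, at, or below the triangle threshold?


Number of potential triangles: C(163, 3) = 708561.
Each occurs with probability p³ ≈ (0.07833)³ ≈ 4.805279e-04.
By linearity: E[X] = C(163, 3)·p³ ≈ 708561 · 4.805279e-04 ≈ 340.4833.
Since α = 1/2 < 1, p = c/n^{1/2} ≫ 1/n is above the triangle threshold p ~ 1/n. Asymptotically E[X] ~ (c³/6)·n^{3(1−α)} = (1³/6)·n^{1.5} → ∞; triangles are abundant w.h.p.

E[X] ≈ 340.4833; in regime p = Θ(1/n^{1/2}) E[X] diverges (above the triangle threshold p ~ 1/n).


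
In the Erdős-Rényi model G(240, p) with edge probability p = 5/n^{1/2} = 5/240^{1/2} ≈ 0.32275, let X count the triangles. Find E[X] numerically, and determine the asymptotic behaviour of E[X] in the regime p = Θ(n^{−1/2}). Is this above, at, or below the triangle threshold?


Number of potential triangles: C(240, 3) = 2275280.
Each occurs with probability p³ ≈ (0.32275)³ ≈ 3.3619647e-02.
By linearity: E[X] = C(240, 3)·p³ ≈ 2275280 · 3.3619647e-02 ≈ 76494.11066.
Since α = 1/2 < 1, p = c/n^{1/2} ≫ 1/n is above the triangle threshold p ~ 1/n. Asymptotically E[X] ~ (c³/6)·n^{3(1−α)} = (5³/6)·n^{1.5} → ∞; triangles are abundant w.h.p.

E[X] ≈ 76494.11066; in regime p = Θ(1/n^{1/2}) E[X] diverges (above the triangle threshold p ~ 1/n).


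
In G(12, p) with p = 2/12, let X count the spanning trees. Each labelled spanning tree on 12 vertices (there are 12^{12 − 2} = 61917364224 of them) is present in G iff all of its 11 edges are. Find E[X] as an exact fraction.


K_12 has 12^{12 − 2} = 61917364224 labelled spanning trees.
For each such spanning tree H, let X_H = 1 if all 11 edges of H are present in G. Then P[X_H = 1] = p^{11} = (1/6)^{11} = 1/362797056.
By linearity of expectation: E[X] = Σ_H E[X_H] = 61917364224 · p^{11} = 61917364224 · 1/362797056 = 512/3.
Numerically: E[X] ≈ 170.67.

E[X] = 61917364224 · (1/6)^{11} = 512/3 ≈ 170.67.
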